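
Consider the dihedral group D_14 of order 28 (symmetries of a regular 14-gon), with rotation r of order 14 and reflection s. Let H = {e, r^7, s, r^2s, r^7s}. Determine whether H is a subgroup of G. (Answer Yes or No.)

|H| = 5 does not divide |G| = 28, so by Lagrange H is not a subgroup.

No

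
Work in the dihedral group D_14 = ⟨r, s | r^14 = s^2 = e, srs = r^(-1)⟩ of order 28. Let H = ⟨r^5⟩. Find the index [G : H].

2

|⟨r^5⟩| = 14 and |G| = 28.
By Lagrange, [G : H] = |G|/|H| = 28/14 = 2.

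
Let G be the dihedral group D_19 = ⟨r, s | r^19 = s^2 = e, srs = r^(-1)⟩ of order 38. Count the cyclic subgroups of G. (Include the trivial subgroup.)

21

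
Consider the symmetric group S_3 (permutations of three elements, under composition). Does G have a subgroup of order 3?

Yes

3 | 6. A subgroup of order 3 is {e, (1 2 3), (1 3 2)}.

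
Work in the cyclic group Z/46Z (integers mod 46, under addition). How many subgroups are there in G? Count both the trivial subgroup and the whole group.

A cyclic group of order 46 has exactly one subgroup for each divisor of 46.
Divisors of 46: 1, 2, 23, 46.
So Z/46Z has 4 subgroups.

4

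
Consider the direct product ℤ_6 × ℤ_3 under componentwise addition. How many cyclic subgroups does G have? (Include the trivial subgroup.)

10

A cyclic subgroup of order d is generated by each of its φ(d) elements of order d, so the cyclic subgroups of order d number (#elements of order d)/φ(d).
Cyclic subgroups by order — order 1: 1; order 2: 1; order 3: 4; order 6: 4.
Total: 10.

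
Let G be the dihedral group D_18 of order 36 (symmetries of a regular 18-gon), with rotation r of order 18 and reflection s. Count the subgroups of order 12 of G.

|G| = 36 and 12 | 36, so subgroups of order 12 are possible by Lagrange.
The subgroups of order 12 are: {e, r^3, r^6, r^9, r^12, r^15, rs, r^4s, r^7s, r^10s, r^13s, r^16s}; {e, r^3, r^6, r^9, r^12, r^15, r^2s, r^5s, r^8s, r^11s, r^14s, r^17s}; {e, r^3, r^6, r^9, r^12, r^15, s, r^3s, r^6s, r^9s, r^12s, r^15s}.
So G has 3 subgroups of order 12.

3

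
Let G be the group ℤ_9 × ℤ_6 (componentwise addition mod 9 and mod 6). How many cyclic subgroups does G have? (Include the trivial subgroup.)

16

Each element a generates a cyclic subgroup ⟨a⟩; distinct elements may generate the same one (a cyclic group of order d has φ(d) generators).
Cyclic subgroups by order — order 1: 1; order 2: 1; order 3: 4; order 6: 4; order 9: 3; order 18: 3.
Total: 16.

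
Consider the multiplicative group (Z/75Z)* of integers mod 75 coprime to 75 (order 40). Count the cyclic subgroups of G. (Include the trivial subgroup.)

Group the elements of G by the cyclic subgroup they generate; each cyclic subgroup of order d accounts for φ(d) elements.
Cyclic subgroups by order — order 1: 1; order 2: 3; order 4: 2; order 5: 1; order 10: 3; order 20: 2.
Total: 12.

12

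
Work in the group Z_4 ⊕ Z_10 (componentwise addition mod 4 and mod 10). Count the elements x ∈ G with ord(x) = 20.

An element (a,b) has order lcm(ord(a), ord(b)); count pairs with lcm equal to 20.
Enumerating gives 16 such elements.

16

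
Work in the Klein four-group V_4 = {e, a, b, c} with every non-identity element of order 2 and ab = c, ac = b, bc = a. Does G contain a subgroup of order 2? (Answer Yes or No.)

Yes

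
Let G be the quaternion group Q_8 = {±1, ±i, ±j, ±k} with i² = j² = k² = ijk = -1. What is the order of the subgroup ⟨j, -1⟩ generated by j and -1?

4

|⟨j⟩| = 4 and |⟨-1⟩| = 2, so |H| is a multiple of lcm(4, 2) = 4 and divides |G| = 8.
Closing under the operation: H = {1, -1, j, -j}, so |H| = 4.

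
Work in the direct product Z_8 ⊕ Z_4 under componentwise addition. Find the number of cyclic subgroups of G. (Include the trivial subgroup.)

Each element a generates a cyclic subgroup ⟨a⟩; distinct elements may generate the same one (a cyclic group of order d has φ(d) generators).
Cyclic subgroups by order — order 1: 1; order 2: 3; order 4: 6; order 8: 4.
Total: 14.

14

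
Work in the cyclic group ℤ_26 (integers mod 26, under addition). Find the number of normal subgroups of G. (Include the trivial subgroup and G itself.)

G is abelian, so every subgroup is normal.
G has 4 subgroups in total, hence 4 normal subgroups.

4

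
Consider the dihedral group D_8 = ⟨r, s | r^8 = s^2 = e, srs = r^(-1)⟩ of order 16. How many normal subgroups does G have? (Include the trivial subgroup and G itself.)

7

G has 19 subgroups. Checking conjugation-invariance by order — order 1: 1/1 normal; order 2: 1/9 normal; order 4: 1/5 normal; order 8: 3/3 normal; order 16: 1/1 normal.
Total normal subgroups: 7.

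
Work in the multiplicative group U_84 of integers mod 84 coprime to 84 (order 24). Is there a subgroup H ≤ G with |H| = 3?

Yes

3 | 24. A subgroup of order 3 is {1, 25, 37}.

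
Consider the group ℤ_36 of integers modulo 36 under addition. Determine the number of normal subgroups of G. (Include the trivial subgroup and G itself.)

G is abelian, so every subgroup is normal.
G has 9 subgroups in total, hence 9 normal subgroups.

9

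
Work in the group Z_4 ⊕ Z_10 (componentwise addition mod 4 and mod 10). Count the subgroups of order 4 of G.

3

|G| = 40 and 4 | 40, so subgroups of order 4 are possible by Lagrange.
The subgroups of order 4 are: {(0,0), (0,5), (2,0), (2,5)}; {(0,0), (1,0), (2,0), (3,0)}; {(0,0), (1,5), (2,0), (3,5)}.
So G has 3 subgroups of order 4.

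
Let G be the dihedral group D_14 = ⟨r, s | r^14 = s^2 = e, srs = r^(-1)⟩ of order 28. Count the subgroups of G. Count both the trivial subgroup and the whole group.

28

|G| = 28, so by Lagrange every subgroup order divides 28. Divisors: 1, 2, 4, 7, 14, 28.
Subgroups by order — order 1: 1; order 2: 15; order 4: 7; order 7: 1; order 14: 3; order 28: 1.
Total: 1 + 15 + 7 + 1 + 3 + 1 = 28.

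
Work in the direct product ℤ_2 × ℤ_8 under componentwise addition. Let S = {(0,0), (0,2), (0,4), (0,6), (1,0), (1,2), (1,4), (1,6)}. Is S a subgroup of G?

|S| = 8 divides |G| = 16, consistent with Lagrange.
S contains the identity, every element's inverse is in S, and S is closed under +: it is a subgroup.

Yes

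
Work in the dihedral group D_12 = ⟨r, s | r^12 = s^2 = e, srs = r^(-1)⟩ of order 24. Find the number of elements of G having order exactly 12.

The elements of order 12 are: r, r^5, r^7, r^11.
That's 4.

4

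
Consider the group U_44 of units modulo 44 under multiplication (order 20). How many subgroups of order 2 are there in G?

|G| = 20 and 2 | 20, so subgroups of order 2 are possible by Lagrange.
The subgroups of order 2 are: {1, 21}; {1, 23}; {1, 43}.
So G has 3 subgroups of order 2.

3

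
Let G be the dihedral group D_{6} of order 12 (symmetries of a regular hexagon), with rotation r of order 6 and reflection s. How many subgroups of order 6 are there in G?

|G| = 12 and 6 | 12, so subgroups of order 6 are possible by Lagrange.
The subgroups of order 6 are: {e, r, r^2, r^3, r^4, r^5}; {e, r^2, r^4, s, r^2s, r^4s}; {e, r^2, r^4, rs, r^3s, r^5s}.
So G has 3 subgroups of order 6.

3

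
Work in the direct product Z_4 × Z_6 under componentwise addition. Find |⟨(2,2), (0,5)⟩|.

|⟨(2,2)⟩| = 6 and |⟨(0,5)⟩| = 6, so |H| is a multiple of lcm(6, 6) = 6 and divides |G| = 24.
Closing under the operation: H = {(0,0), (0,1), (0,2), (0,3), (0,4), (0,5), (2,0), (2,1), (2,2), (2,3), (2,4), (2,5)}, so |H| = 12.

12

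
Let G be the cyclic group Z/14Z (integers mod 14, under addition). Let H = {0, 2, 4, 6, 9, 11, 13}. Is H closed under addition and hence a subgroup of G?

2 ∈ H but its inverse 12 ∉ H, so H is not a subgroup.

No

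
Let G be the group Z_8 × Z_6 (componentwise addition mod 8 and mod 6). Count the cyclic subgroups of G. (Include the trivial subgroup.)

16

Group the elements of G by the cyclic subgroup they generate; each cyclic subgroup of order d accounts for φ(d) elements.
Cyclic subgroups by order — order 1: 1; order 2: 3; order 3: 1; order 4: 2; order 6: 3; order 8: 2; order 12: 2; order 24: 2.
Total: 16.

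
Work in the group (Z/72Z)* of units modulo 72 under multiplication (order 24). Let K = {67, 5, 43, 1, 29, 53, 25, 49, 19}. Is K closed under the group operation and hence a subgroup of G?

No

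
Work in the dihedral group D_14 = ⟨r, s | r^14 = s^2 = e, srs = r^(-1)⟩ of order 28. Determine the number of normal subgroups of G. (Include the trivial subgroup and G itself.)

G has 28 subgroups. Checking conjugation-invariance by order — order 1: 1/1 normal; order 2: 1/15 normal; order 4: 0/7 normal; order 7: 1/1 normal; order 14: 3/3 normal; order 28: 1/1 normal.
Total normal subgroups: 7.

7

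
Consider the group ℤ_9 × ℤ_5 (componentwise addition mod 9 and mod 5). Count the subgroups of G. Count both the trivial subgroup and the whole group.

6

|G| = 45, so by Lagrange every subgroup order divides 45. Divisors: 1, 3, 5, 9, 15, 45.
Subgroups by order — order 1: 1; order 3: 1; order 5: 1; order 9: 1; order 15: 1; order 45: 1.
Total: 1 + 1 + 1 + 1 + 1 + 1 = 6.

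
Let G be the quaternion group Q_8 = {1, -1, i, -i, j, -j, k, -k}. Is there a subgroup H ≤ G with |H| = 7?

7 does not divide |G| = 8, so by Lagrange no subgroup of order 7 exists.

No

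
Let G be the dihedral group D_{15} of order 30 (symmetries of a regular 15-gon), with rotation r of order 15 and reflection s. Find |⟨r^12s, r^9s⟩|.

10

|⟨r^12s⟩| = 2 and |⟨r^9s⟩| = 2, so |H| is a multiple of lcm(2, 2) = 2 and divides |G| = 30.
Closing under the operation: H = {e, r^3, r^6, r^9, r^12, s, r^3s, r^6s, r^9s, r^12s}, so |H| = 10.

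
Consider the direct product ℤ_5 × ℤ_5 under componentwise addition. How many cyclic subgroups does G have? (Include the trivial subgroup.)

Each element a generates a cyclic subgroup ⟨a⟩; distinct elements may generate the same one (a cyclic group of order d has φ(d) generators).
Cyclic subgroups by order — order 1: 1; order 5: 6.
Total: 7.

7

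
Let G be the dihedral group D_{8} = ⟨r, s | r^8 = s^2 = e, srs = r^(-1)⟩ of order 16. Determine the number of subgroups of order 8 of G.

3

|G| = 16 and 8 | 16, so subgroups of order 8 are possible by Lagrange.
The subgroups of order 8 are: {e, r, r^2, r^3, r^4, r^5, r^6, r^7}; {e, r^2, r^4, r^6, s, r^2s, r^4s, r^6s}; {e, r^2, r^4, r^6, rs, r^3s, r^5s, r^7s}.
So G has 3 subgroups of order 8.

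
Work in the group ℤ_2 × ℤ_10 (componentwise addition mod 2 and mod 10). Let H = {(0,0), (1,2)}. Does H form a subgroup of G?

No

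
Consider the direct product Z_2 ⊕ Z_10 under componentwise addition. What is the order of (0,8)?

The order of (0,8) in Z_2 × Z_10 is lcm(ord(0) in Z_2, ord(8) in Z_10).
ord(0) = 1 and ord(8) = 5, so |⟨(0,8)⟩| = lcm(1, 5) = 5.

5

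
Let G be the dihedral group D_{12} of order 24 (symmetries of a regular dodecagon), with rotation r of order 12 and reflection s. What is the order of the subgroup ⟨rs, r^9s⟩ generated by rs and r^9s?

|⟨rs⟩| = 2 and |⟨r^9s⟩| = 2, so |H| is a multiple of lcm(2, 2) = 2 and divides |G| = 24.
Closing under the operation: H = {e, r^4, r^8, rs, r^5s, r^9s}, so |H| = 6.

6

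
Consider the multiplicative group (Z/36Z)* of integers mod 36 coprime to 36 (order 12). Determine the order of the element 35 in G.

Compute successive powers of 35 mod 36: 35, 1; 35^2 ≡ 1 (mod 36).
So |⟨35⟩| = 2.

2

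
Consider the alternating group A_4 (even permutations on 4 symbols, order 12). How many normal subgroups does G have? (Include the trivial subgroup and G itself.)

G has 10 subgroups. Checking conjugation-invariance by order — order 1: 1/1 normal; order 2: 0/3 normal; order 3: 0/4 normal; order 4: 1/1 normal; order 12: 1/1 normal.
Total normal subgroups: 3.

3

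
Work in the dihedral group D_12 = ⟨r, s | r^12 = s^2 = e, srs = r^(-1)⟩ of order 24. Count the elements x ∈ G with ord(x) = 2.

13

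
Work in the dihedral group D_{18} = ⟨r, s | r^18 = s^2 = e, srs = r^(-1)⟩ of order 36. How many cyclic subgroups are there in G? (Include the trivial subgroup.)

Group the elements of G by the cyclic subgroup they generate; each cyclic subgroup of order d accounts for φ(d) elements.
Cyclic subgroups by order — order 1: 1; order 2: 19; order 3: 1; order 6: 1; order 9: 1; order 18: 1.
Total: 24.

24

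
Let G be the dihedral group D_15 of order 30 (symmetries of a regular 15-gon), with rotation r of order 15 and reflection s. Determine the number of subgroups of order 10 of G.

|G| = 30 and 10 | 30, so subgroups of order 10 are possible by Lagrange.
The subgroups of order 10 are: {e, r^3, r^6, r^9, r^12, rs, r^4s, r^7s, r^10s, r^13s}; {e, r^3, r^6, r^9, r^12, r^2s, r^5s, r^8s, r^11s, r^14s}; {e, r^3, r^6, r^9, r^12, s, r^3s, r^6s, r^9s, r^12s}.
So G has 3 subgroups of order 10.

3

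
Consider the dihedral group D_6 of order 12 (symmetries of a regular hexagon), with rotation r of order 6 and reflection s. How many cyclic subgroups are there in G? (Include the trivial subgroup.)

10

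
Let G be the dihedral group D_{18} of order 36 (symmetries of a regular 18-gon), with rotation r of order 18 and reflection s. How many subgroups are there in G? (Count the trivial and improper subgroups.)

|G| = 36, so by Lagrange every subgroup order divides 36. Divisors: 1, 2, 3, 4, 6, 9, 12, 18, 36.
Subgroups by order — order 1: 1; order 2: 19; order 3: 1; order 4: 9; order 6: 7; order 9: 1; order 12: 3; order 18: 3; order 36: 1.
Total: 1 + 19 + 1 + 9 + 7 + 1 + 3 + 3 + 1 = 45.

45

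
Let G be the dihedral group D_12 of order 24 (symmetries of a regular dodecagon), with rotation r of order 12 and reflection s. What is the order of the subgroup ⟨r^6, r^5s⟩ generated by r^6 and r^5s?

4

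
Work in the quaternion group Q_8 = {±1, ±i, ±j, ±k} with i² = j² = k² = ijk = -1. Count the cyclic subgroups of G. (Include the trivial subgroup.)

Each element a generates a cyclic subgroup ⟨a⟩; distinct elements may generate the same one (a cyclic group of order d has φ(d) generators).
Cyclic subgroups by order — order 1: 1; order 2: 1; order 4: 3.
Total: 5.

5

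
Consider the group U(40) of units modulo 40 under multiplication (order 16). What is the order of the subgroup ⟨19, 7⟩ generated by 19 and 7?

8

|⟨19⟩| = 2 and |⟨7⟩| = 4, so |H| is a multiple of lcm(2, 4) = 4 and divides |G| = 16.
Closing under the operation: H = {1, 7, 9, 11, 13, 19, 23, 37}, so |H| = 8.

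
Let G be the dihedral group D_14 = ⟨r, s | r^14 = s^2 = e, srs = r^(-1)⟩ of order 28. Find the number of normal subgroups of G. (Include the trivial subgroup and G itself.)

7

G has 28 subgroups. Checking conjugation-invariance by order — order 1: 1/1 normal; order 2: 1/15 normal; order 4: 0/7 normal; order 7: 1/1 normal; order 14: 3/3 normal; order 28: 1/1 normal.
Total normal subgroups: 7.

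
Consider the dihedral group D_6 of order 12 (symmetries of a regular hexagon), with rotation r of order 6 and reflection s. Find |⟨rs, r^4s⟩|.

|⟨rs⟩| = 2 and |⟨r^4s⟩| = 2, so |H| is a multiple of lcm(2, 2) = 2 and divides |G| = 12.
Closing under the operation: H = {e, r^3, rs, r^4s}, so |H| = 4.

4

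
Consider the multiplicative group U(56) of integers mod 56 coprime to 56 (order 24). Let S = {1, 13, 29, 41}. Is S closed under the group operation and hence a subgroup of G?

|S| = 4 divides |G| = 24, consistent with Lagrange.
S contains the identity, every element's inverse is in S, and S is closed under ·: it is a subgroup.

Yes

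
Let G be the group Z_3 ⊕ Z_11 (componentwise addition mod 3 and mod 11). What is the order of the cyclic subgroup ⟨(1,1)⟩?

33

The order of (1,1) in Z_3 × Z_11 is lcm(ord(1) in Z_3, ord(1) in Z_11).
ord(1) = 3 and ord(1) = 11, so |⟨(1,1)⟩| = lcm(3, 11) = 33.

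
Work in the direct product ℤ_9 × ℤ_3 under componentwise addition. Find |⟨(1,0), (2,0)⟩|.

9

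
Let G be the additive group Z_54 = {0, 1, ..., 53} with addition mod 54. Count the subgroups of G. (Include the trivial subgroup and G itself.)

A cyclic group of order 54 has exactly one subgroup for each divisor of 54.
Divisors of 54: 1, 2, 3, 6, 9, 18, 27, 54.
So Z_54 has 8 subgroups.

8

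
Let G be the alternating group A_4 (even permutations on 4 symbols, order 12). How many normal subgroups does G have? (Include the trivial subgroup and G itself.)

G has 10 subgroups. Checking conjugation-invariance by order — order 1: 1/1 normal; order 2: 0/3 normal; order 3: 0/4 normal; order 4: 1/1 normal; order 12: 1/1 normal.
Total normal subgroups: 3.

3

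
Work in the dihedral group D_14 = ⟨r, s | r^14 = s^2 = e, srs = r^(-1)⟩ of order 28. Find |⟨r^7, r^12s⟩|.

4

|⟨r^7⟩| = 2 and |⟨r^12s⟩| = 2, so |H| is a multiple of lcm(2, 2) = 2 and divides |G| = 28.
Closing under the operation: H = {e, r^7, r^5s, r^12s}, so |H| = 4.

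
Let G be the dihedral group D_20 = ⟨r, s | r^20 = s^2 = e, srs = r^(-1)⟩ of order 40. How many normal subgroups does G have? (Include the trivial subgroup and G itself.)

9

G has 48 subgroups. Checking conjugation-invariance by order — order 1: 1/1 normal; order 2: 1/21 normal; order 4: 1/11 normal; order 5: 1/1 normal; order 8: 0/5 normal; order 10: 1/5 normal; order 20: 3/3 normal; order 40: 1/1 normal.
Total normal subgroups: 9.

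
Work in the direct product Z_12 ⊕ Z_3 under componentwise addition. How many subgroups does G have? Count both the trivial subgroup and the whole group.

18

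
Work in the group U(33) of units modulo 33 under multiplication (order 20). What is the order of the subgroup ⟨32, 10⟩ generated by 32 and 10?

4

|⟨32⟩| = 2 and |⟨10⟩| = 2, so |H| is a multiple of lcm(2, 2) = 2 and divides |G| = 20.
Closing under the operation: H = {1, 10, 23, 32}, so |H| = 4.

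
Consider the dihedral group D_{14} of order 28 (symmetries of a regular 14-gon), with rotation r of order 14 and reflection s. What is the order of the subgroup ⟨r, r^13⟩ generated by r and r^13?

14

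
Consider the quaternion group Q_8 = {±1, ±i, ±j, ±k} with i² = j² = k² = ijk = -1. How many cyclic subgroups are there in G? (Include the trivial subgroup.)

A cyclic subgroup of order d is generated by each of its φ(d) elements of order d, so the cyclic subgroups of order d number (#elements of order d)/φ(d).
Cyclic subgroups by order — order 1: 1; order 2: 1; order 4: 3.
Total: 5.

5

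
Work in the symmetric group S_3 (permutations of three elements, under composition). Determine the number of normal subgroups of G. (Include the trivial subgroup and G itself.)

G has 6 subgroups. Checking conjugation-invariance by order — order 1: 1/1 normal; order 2: 0/3 normal; order 3: 1/1 normal; order 6: 1/1 normal.
Total normal subgroups: 3.

3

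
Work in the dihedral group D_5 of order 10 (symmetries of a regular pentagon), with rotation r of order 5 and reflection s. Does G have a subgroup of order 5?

Yes

5 | 10. A subgroup of order 5 is {e, r, r^2, r^3, r^4}.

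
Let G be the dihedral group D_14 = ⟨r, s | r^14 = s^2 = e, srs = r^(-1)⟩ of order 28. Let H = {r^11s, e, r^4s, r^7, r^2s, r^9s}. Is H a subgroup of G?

|H| = 6 does not divide |G| = 28, so by Lagrange H is not a subgroup.

No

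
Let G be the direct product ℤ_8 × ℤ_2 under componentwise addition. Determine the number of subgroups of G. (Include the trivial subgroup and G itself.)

11

|G| = 16, so by Lagrange every subgroup order divides 16. Divisors: 1, 2, 4, 8, 16.
Subgroups by order — order 1: 1; order 2: 3; order 4: 3; order 8: 3; order 16: 1.
Total: 1 + 3 + 3 + 3 + 1 = 11.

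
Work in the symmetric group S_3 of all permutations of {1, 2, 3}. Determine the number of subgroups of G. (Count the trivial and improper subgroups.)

6

|G| = 6, so by Lagrange every subgroup order divides 6. Divisors: 1, 2, 3, 6.
Subgroups by order — order 1: 1; order 2: 3; order 3: 1; order 6: 1.
Total: 1 + 3 + 1 + 1 = 6.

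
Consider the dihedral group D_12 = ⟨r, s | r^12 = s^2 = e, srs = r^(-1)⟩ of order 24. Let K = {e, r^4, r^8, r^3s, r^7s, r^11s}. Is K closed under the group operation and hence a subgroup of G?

Yes

|K| = 6 divides |G| = 24, consistent with Lagrange.
K contains the identity, every element's inverse is in K, and K is closed under ·: it is a subgroup.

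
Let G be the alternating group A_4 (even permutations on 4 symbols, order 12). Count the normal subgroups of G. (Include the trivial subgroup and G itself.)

3

G has 10 subgroups. Checking conjugation-invariance by order — order 1: 1/1 normal; order 2: 0/3 normal; order 3: 0/4 normal; order 4: 1/1 normal; order 12: 1/1 normal.
Total normal subgroups: 3.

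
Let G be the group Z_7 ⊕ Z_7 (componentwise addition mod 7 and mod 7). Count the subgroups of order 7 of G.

|G| = 49 and 7 | 49, so subgroups of order 7 are possible by Lagrange.
The subgroups of order 7 are: {(0,0), (0,1), (0,2), (0,3), (0,4), (0,5), (0,6)}; {(0,0), (1,0), (2,0), (3,0), (4,0), (5,0), (6,0)}; {(0,0), (1,1), (2,2), (3,3), (4,4), (5,5), (6,6)}; {(0,0), (1,2), (2,4), (3,6), (4,1), (5,3), (6,5)}; … (8 in all).
So G has 8 subgroups of order 7.

8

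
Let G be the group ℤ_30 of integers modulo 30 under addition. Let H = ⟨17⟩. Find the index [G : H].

|⟨17⟩| = 30 and |G| = 30.
By Lagrange, [G : H] = |G|/|H| = 30/30 = 1.

1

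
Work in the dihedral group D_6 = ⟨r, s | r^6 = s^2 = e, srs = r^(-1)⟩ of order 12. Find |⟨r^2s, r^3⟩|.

|⟨r^2s⟩| = 2 and |⟨r^3⟩| = 2, so |H| is a multiple of lcm(2, 2) = 2 and divides |G| = 12.
Closing under the operation: H = {e, r^3, r^2s, r^5s}, so |H| = 4.

4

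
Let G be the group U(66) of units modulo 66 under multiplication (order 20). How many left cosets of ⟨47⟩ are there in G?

2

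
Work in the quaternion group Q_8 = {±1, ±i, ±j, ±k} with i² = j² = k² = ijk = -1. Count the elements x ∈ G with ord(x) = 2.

The elements of order 2 are: -1.
That's 1.

1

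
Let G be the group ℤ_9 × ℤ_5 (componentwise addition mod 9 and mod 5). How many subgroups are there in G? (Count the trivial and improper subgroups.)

|G| = 45, so by Lagrange every subgroup order divides 45. Divisors: 1, 3, 5, 9, 15, 45.
Subgroups by order — order 1: 1; order 3: 1; order 5: 1; order 9: 1; order 15: 1; order 45: 1.
Total: 1 + 1 + 1 + 1 + 1 + 1 = 6.

6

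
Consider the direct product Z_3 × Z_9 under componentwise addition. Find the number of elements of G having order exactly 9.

An element (a,b) has order lcm(ord(a), ord(b)); count pairs with lcm equal to 9.
Enumerating gives 18 such elements.

18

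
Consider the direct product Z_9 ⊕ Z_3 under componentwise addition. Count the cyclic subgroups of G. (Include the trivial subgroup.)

8

A cyclic subgroup of order d is generated by each of its φ(d) elements of order d, so the cyclic subgroups of order d number (#elements of order d)/φ(d).
Cyclic subgroups by order — order 1: 1; order 3: 4; order 9: 3.
Total: 8.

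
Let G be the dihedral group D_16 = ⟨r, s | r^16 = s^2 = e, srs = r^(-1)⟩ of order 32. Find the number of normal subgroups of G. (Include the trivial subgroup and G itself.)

8

G has 36 subgroups. Checking conjugation-invariance by order — order 1: 1/1 normal; order 2: 1/17 normal; order 4: 1/9 normal; order 8: 1/5 normal; order 16: 3/3 normal; order 32: 1/1 normal.
Total normal subgroups: 8.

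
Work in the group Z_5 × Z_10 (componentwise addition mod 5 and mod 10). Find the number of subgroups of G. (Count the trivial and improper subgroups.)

|G| = 50, so by Lagrange every subgroup order divides 50. Divisors: 1, 2, 5, 10, 25, 50.
Subgroups by order — order 1: 1; order 2: 1; order 5: 6; order 10: 6; order 25: 1; order 50: 1.
Total: 1 + 1 + 6 + 6 + 1 + 1 = 16.

16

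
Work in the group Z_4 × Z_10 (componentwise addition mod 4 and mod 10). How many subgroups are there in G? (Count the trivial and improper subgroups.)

|G| = 40, so by Lagrange every subgroup order divides 40. Divisors: 1, 2, 4, 5, 8, 10, 20, 40.
Subgroups by order — order 1: 1; order 2: 3; order 4: 3; order 5: 1; order 8: 1; order 10: 3; order 20: 3; order 40: 1.
Total: 1 + 3 + 3 + 1 + 1 + 3 + 3 + 1 = 16.

16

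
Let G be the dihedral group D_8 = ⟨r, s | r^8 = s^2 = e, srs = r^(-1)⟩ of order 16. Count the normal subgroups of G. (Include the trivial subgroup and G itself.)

7

G has 19 subgroups. Checking conjugation-invariance by order — order 1: 1/1 normal; order 2: 1/9 normal; order 4: 1/5 normal; order 8: 3/3 normal; order 16: 1/1 normal.
Total normal subgroups: 7.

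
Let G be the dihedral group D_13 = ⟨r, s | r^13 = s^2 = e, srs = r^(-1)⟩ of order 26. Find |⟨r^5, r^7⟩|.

13

|⟨r^5⟩| = 13 and |⟨r^7⟩| = 13, so |H| is a multiple of lcm(13, 13) = 13 and divides |G| = 26.
Closing under the operation: H = {e, r, r^2, r^3, r^4, r^5, r^6, r^7, r^8, r^9, r^10, r^11, r^12}, so |H| = 13.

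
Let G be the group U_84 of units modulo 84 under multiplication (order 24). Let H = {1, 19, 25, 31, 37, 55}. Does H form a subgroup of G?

Yes

|H| = 6 divides |G| = 24, consistent with Lagrange.
H contains the identity, every element's inverse is in H, and H is closed under ·: it is a subgroup.
In fact H = ⟨19⟩.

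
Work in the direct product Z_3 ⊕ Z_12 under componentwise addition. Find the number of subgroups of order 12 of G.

|G| = 36 and 12 | 36, so subgroups of order 12 are possible by Lagrange.
The subgroups of order 12 are: {(0,0), (0,1), (0,2), (0,3), (0,4), (0,5), (0,6), (0,7), (0,8), (0,9), (0,10), (0,11)}; {(0,0), (0,3), (0,6), (0,9), (1,0), (1,3), (1,6), (1,9), (2,0), (2,3), (2,6), (2,9)}; {(0,0), (0,3), (0,6), (0,9), (1,1), (1,4), (1,7), (1,10), (2,2), (2,5), (2,8), (2,11)}; {(0,0), (0,3), (0,6), (0,9), (1,2), (1,5), (1,8), (1,11), (2,1), (2,4), (2,7), (2,10)}.
So G has 4 subgroups of order 12.

4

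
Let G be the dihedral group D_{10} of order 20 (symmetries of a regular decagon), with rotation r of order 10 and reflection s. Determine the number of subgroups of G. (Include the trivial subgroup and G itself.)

|G| = 20, so by Lagrange every subgroup order divides 20. Divisors: 1, 2, 4, 5, 10, 20.
Subgroups by order — order 1: 1; order 2: 11; order 4: 5; order 5: 1; order 10: 3; order 20: 1.
Total: 1 + 11 + 5 + 1 + 3 + 1 = 22.

22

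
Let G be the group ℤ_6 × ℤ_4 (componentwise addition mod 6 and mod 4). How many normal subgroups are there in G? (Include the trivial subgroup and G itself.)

G is abelian, so every subgroup is normal.
G has 16 subgroups in total, hence 16 normal subgroups.

16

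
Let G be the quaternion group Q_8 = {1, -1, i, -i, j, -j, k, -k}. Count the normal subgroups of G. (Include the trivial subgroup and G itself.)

6

G has 6 subgroups. Checking conjugation-invariance by order — order 1: 1/1 normal; order 2: 1/1 normal; order 4: 3/3 normal; order 8: 1/1 normal.
Total normal subgroups: 6.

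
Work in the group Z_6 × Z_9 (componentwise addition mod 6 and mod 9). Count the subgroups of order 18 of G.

|G| = 54 and 18 | 54, so subgroups of order 18 are possible by Lagrange.
The subgroups of order 18 are: {(0,0), (0,1), (0,2), (0,3), (0,4), (0,5), (0,6), (0,7), (0,8), (3,0), (3,1), (3,2), (3,3), (3,4), (3,5), (3,6), (3,7), (3,8)}; {(0,0), (0,3), (0,6), (1,0), (1,3), (1,6), (2,0), (2,3), (2,6), (3,0), (3,3), (3,6), (4,0), (4,3), (4,6), (5,0), (5,3), (5,6)}; {(0,0), (0,3), (0,6), (1,1), (1,4), (1,7), (2,2), (2,5), (2,8), (3,0), (3,3), (3,6), (4,1), (4,4), (4,7), (5,2), (5,5), (5,8)}; {(0,0), (0,3), (0,6), (1,2), (1,5), (1,8), (2,1), (2,4), (2,7), (3,0), (3,3), (3,6), (4,2), (4,5), (4,8), (5,1), (5,4), (5,7)}.
So G has 4 subgroups of order 18.

4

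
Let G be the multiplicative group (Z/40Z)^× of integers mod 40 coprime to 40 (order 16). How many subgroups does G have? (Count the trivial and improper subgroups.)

27

|G| = 16, so by Lagrange every subgroup order divides 16. Divisors: 1, 2, 4, 8, 16.
Subgroups by order — order 1: 1; order 2: 7; order 4: 11; order 8: 7; order 16: 1.
Total: 1 + 7 + 11 + 7 + 1 = 27.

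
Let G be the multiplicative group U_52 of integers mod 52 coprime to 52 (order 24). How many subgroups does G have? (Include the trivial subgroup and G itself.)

|G| = 24, so by Lagrange every subgroup order divides 24. Divisors: 1, 2, 3, 4, 6, 8, 12, 24.
Subgroups by order — order 1: 1; order 2: 3; order 3: 1; order 4: 3; order 6: 3; order 8: 1; order 12: 3; order 24: 1.
Total: 1 + 3 + 1 + 3 + 3 + 1 + 3 + 1 = 16.

16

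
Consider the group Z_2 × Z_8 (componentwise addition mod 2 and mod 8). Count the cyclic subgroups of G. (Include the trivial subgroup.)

8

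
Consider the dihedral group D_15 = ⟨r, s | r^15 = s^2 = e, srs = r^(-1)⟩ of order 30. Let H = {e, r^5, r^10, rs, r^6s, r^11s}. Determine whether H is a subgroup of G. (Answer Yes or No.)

Yes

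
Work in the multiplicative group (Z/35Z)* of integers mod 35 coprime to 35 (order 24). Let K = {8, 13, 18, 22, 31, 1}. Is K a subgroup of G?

18 ∈ K but its inverse 2 ∉ K, so K is not a subgroup.

No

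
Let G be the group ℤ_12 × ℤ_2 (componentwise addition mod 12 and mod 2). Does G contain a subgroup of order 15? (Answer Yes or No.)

15 does not divide |G| = 24, so by Lagrange no subgroup of order 15 exists.

No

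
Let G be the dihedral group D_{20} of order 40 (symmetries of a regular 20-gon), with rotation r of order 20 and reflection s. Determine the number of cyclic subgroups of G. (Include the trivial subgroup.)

26

A cyclic subgroup of order d is generated by each of its φ(d) elements of order d, so the cyclic subgroups of order d number (#elements of order d)/φ(d).
Cyclic subgroups by order — order 1: 1; order 2: 21; order 4: 1; order 5: 1; order 10: 1; order 20: 1.
Total: 26.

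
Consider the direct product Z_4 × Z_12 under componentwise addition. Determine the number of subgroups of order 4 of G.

|G| = 48 and 4 | 48, so subgroups of order 4 are possible by Lagrange.
The subgroups of order 4 are: {(0,0), (0,3), (0,6), (0,9)}; {(0,0), (0,6), (2,0), (2,6)}; {(0,0), (0,6), (2,3), (2,9)}; {(0,0), (1,0), (2,0), (3,0)}; … (7 in all).
So G has 7 subgroups of order 4.

7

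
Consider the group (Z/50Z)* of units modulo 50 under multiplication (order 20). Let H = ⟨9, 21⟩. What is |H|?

|⟨9⟩| = 10 and |⟨21⟩| = 5, so |H| is a multiple of lcm(10, 5) = 10 and divides |G| = 20.
Closing under the operation: H = {1, 9, 11, 19, 21, 29, 31, 39, 41, 49}, so |H| = 10.

10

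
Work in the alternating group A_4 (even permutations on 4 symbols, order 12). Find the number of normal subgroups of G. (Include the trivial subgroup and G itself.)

G has 10 subgroups. Checking conjugation-invariance by order — order 1: 1/1 normal; order 2: 0/3 normal; order 3: 0/4 normal; order 4: 1/1 normal; order 12: 1/1 normal.
Total normal subgroups: 3.

3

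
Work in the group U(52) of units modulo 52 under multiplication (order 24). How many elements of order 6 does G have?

6

The elements of order 6 are: 3, 17, 23, 35, 43, 49.
That's 6.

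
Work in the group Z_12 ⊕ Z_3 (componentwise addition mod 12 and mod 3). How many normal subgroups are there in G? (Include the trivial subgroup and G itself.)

18

G is abelian, so every subgroup is normal.
G has 18 subgroups in total, hence 18 normal subgroups.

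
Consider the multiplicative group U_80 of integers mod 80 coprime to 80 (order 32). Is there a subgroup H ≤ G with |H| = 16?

16 | 32. A subgroup of order 16 is {1, 7, 9, 11, 13, 19, 23, 37, 41, 47, 49, 51, 53, 59, 63, 77}.

Yes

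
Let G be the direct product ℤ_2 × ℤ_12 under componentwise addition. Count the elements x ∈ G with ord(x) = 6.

6

An element (a,b) has order lcm(ord(a), ord(b)); count pairs with lcm equal to 6.
Enumerating gives 6 such elements.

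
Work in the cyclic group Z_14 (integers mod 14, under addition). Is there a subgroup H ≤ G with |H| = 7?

7 | 14. A subgroup of order 7 is {0, 2, 4, 6, 8, 10, 12}.

Yes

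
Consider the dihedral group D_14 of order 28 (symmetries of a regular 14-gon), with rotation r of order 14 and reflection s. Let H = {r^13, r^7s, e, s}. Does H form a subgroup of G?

No

r^13 ∈ H but its inverse r ∉ H, so H is not a subgroup.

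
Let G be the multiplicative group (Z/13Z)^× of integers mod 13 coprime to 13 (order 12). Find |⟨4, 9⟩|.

6

|⟨4⟩| = 6 and |⟨9⟩| = 3, so |H| is a multiple of lcm(6, 3) = 6 and divides |G| = 12.
Closing under the operation: H = {1, 3, 4, 9, 10, 12}, so |H| = 6.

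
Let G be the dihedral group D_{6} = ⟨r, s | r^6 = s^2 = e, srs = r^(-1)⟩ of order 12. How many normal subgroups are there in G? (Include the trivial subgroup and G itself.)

7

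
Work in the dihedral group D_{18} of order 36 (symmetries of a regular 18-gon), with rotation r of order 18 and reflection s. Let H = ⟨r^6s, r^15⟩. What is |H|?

|⟨r^6s⟩| = 2 and |⟨r^15⟩| = 6, so |H| is a multiple of lcm(2, 6) = 6 and divides |G| = 36.
Closing under the operation: H = {e, r^3, r^6, r^9, r^12, r^15, s, r^3s, r^6s, r^9s, r^12s, r^15s}, so |H| = 12.

12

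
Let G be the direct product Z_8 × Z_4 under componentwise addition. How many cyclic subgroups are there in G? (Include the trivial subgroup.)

14

A cyclic subgroup of order d is generated by each of its φ(d) elements of order d, so the cyclic subgroups of order d number (#elements of order d)/φ(d).
Cyclic subgroups by order — order 1: 1; order 2: 3; order 4: 6; order 8: 4.
Total: 14.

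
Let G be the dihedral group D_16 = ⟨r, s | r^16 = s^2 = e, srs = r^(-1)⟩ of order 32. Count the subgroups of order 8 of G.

5

|G| = 32 and 8 | 32, so subgroups of order 8 are possible by Lagrange.
The subgroups of order 8 are: {e, r^2, r^4, r^6, r^8, r^10, r^12, r^14}; {e, r^4, r^8, r^12, r^2s, r^6s, r^10s, r^14s}; {e, r^4, r^8, r^12, r^3s, r^7s, r^11s, r^15s}; {e, r^4, r^8, r^12, s, r^4s, r^8s, r^12s}; … (5 in all).
So G has 5 subgroups of order 8.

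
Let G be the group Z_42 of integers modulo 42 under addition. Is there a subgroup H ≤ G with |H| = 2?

Yes

2 | 42. A subgroup of order 2 is {0, 21}.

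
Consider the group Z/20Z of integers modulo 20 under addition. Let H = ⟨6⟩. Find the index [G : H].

|⟨6⟩| = 10 and |G| = 20.
By Lagrange, [G : H] = |G|/|H| = 20/10 = 2.

2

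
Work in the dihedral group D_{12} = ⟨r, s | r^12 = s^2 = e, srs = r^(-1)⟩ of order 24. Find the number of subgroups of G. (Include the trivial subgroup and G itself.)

34

|G| = 24, so by Lagrange every subgroup order divides 24. Divisors: 1, 2, 3, 4, 6, 8, 12, 24.
Subgroups by order — order 1: 1; order 2: 13; order 3: 1; order 4: 7; order 6: 5; order 8: 3; order 12: 3; order 24: 1.
Total: 1 + 13 + 1 + 7 + 5 + 3 + 3 + 1 = 34.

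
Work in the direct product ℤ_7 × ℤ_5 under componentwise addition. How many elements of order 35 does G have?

24

An element (a,b) has order lcm(ord(a), ord(b)); count pairs with lcm equal to 35.
Enumerating gives 24 such elements.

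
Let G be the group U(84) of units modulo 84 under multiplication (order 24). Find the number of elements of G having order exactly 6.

14

Enumerating element orders in G gives 14 elements of order 6.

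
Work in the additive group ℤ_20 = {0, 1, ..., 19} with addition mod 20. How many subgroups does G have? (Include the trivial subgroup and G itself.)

6

Subgroups of the cyclic group ℤ_20 correspond bijectively to divisors of 20.
Divisors of 20: 1, 2, 4, 5, 10, 20.
So ℤ_20 has 6 subgroups.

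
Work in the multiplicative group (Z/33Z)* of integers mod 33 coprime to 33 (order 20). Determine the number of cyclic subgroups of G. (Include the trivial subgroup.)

8

Group the elements of G by the cyclic subgroup they generate; each cyclic subgroup of order d accounts for φ(d) elements.
Cyclic subgroups by order — order 1: 1; order 2: 3; order 5: 1; order 10: 3.
Total: 8.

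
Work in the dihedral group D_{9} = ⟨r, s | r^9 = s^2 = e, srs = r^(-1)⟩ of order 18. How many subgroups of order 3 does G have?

|G| = 18 and 3 | 18, so subgroups of order 3 are possible by Lagrange.
The subgroups of order 3 are: {e, r^3, r^6}.
So G has 1 subgroup of order 3.

1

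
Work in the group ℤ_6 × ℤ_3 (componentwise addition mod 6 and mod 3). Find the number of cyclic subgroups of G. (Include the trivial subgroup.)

10

A cyclic subgroup of order d is generated by each of its φ(d) elements of order d, so the cyclic subgroups of order d number (#elements of order d)/φ(d).
Cyclic subgroups by order — order 1: 1; order 2: 1; order 3: 4; order 6: 4.
Total: 10.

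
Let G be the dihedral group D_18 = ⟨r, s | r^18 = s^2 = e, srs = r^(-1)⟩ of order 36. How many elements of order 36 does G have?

No element of G has order 36 (even though 36 | 36).

0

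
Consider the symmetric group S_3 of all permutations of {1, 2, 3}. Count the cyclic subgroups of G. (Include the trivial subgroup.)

5

Group the elements of G by the cyclic subgroup they generate; each cyclic subgroup of order d accounts for φ(d) elements.
Cyclic subgroups by order — order 1: 1; order 2: 3; order 3: 1.
Total: 5.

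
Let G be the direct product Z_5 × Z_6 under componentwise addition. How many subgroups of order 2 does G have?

1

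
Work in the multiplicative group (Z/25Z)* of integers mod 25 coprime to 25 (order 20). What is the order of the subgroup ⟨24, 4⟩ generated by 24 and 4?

|⟨24⟩| = 2 and |⟨4⟩| = 10, so |H| is a multiple of lcm(2, 10) = 10 and divides |G| = 20.
Closing under the operation: H = {1, 4, 6, 9, 11, 14, 16, 19, 21, 24}, so |H| = 10.

10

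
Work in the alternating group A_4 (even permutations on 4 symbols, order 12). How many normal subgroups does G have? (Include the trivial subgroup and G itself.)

3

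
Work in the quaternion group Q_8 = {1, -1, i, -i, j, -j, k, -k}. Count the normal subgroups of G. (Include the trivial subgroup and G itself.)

G has 6 subgroups. Checking conjugation-invariance by order — order 1: 1/1 normal; order 2: 1/1 normal; order 4: 3/3 normal; order 8: 1/1 normal.
Total normal subgroups: 6.

6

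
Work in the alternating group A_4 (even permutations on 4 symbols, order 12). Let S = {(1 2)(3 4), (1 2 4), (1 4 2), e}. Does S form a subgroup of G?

Closure fails: (1 2)(3 4) ∘ (1 2 4) = (2 3 4) ∉ S. So S is not a subgroup.

No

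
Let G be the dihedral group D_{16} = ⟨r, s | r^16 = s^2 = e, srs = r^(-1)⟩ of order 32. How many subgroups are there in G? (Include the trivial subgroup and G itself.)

|G| = 32, so by Lagrange every subgroup order divides 32. Divisors: 1, 2, 4, 8, 16, 32.
Subgroups by order — order 1: 1; order 2: 17; order 4: 9; order 8: 5; order 16: 3; order 32: 1.
Total: 1 + 17 + 9 + 5 + 3 + 1 = 36.

36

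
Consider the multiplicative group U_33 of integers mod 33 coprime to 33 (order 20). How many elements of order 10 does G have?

12

Enumerating element orders in G gives 12 elements of order 10.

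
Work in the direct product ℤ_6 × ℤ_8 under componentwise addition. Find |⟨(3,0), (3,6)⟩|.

|⟨(3,0)⟩| = 2 and |⟨(3,6)⟩| = 4, so |H| is a multiple of lcm(2, 4) = 4 and divides |G| = 48.
Closing under the operation: H = {(0,0), (0,2), (0,4), (0,6), (3,0), (3,2), (3,4), (3,6)}, so |H| = 8.

8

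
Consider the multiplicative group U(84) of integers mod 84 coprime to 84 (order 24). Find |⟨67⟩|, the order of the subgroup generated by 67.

Compute successive powers of 67 mod 84: 67, 37, 43, 25, 79, 1; 67^6 ≡ 1 (mod 84).
So |⟨67⟩| = 6.

6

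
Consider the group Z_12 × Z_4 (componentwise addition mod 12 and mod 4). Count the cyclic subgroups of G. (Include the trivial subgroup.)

20

A cyclic subgroup of order d is generated by each of its φ(d) elements of order d, so the cyclic subgroups of order d number (#elements of order d)/φ(d).
Cyclic subgroups by order — order 1: 1; order 2: 3; order 3: 1; order 4: 6; order 6: 3; order 12: 6.
Total: 20.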